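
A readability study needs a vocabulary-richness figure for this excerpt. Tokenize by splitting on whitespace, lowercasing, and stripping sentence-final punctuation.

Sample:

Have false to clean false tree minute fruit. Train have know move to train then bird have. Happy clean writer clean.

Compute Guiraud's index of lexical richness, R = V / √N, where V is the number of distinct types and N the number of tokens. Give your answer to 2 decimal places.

3.06

N = 21, V = 14.
√N = 4.582576
R = 14 / 4.582576 = 3.06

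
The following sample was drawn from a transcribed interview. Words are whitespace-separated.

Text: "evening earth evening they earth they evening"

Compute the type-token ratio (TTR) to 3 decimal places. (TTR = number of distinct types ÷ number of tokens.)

N = 7 tokens, V = 3 types.
TTR = V / N = 3 / 7 = 0.429

0.429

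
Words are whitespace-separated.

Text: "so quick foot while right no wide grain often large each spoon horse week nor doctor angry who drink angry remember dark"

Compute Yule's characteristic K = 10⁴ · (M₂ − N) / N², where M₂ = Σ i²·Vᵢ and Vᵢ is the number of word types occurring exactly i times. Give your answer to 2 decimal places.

Frequencies: angry:2, so:1, quick:1, foot:1, while:1, right:1, no:1, wide:1, grain:1, often:1, large:1, each:1, spoon:1, horse:1, week:1, nor:1, doctor:1, who:1, drink:1, remember:1, … (1 more, each freq 1)
N = 22. Frequency spectrum: V_1=20, V_2=1
M₂ = 1²·20 + 2²·1 = 24
K = 10000 × (24 − 22) / 22² = 41.32

41.32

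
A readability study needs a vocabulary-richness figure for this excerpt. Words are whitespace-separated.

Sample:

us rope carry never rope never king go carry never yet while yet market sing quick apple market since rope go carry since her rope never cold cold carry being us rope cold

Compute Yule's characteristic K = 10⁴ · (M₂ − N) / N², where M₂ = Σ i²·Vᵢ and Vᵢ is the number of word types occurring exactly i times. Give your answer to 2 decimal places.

550.96

Frequencies: rope:5, carry:4, never:4, cold:3, us:2, go:2, yet:2, market:2, since:2, king:1, while:1, sing:1, quick:1, apple:1, her:1, being:1
N = 33. Frequency spectrum: V_1=7, V_2=5, V_3=1, V_4=2, V_5=1
M₂ = 1²·7 + 2²·5 + 3²·1 + 4²·2 + 5²·1 = 93
K = 10000 × (93 − 33) / 33² = 550.96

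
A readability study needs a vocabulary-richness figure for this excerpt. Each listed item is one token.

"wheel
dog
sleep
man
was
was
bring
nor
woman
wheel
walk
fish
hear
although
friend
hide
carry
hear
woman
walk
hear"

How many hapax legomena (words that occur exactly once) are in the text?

Frequencies: hear:3, wheel:2, was:2, woman:2, walk:2, dog:1, sleep:1, man:1, bring:1, nor:1, fish:1, although:1, friend:1, hide:1, carry:1
Hapax (freq=1): although, bring, carry, dog, fish, friend, hide, man, nor, sleep

10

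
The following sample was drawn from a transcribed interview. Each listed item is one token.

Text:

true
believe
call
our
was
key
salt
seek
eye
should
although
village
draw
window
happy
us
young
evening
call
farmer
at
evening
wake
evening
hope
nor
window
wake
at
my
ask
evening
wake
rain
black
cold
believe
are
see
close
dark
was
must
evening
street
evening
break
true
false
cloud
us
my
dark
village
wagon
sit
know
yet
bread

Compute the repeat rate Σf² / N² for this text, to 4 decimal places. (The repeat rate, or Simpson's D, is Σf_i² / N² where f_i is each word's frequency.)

Frequencies: evening:6, wake:3, true:2, believe:2, call:2, was:2, village:2, window:2, us:2, at:2, my:2, dark:2, our:1, key:1, salt:1, seek:1, eye:1, should:1, although:1, draw:1, … (22 more, each freq 1)
Σf² = 115; N² = 3481
Repeat rate = 115 / 3481 = 0.0330

0.0330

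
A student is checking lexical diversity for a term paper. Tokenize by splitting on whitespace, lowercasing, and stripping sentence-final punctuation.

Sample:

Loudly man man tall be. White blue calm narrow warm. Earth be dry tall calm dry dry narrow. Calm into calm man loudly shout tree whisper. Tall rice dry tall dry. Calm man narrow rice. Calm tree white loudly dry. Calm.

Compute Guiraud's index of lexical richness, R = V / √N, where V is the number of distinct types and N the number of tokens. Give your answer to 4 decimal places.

2.4988

N = 41, V = 16.
√N = 6.403124
R = 16 / 6.403124 = 2.4988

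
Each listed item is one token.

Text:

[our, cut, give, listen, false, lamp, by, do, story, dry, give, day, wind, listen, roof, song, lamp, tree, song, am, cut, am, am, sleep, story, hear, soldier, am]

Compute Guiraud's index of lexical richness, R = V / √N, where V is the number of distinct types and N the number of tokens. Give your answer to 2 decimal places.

3.59

N = 28, V = 19.
√N = 5.291503
R = 19 / 5.291503 = 3.59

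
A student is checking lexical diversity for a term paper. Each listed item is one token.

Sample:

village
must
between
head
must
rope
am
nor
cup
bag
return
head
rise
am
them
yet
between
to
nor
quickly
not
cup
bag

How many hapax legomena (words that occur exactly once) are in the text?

9

Frequencies: must:2, between:2, head:2, am:2, nor:2, cup:2, bag:2, village:1, rope:1, return:1, rise:1, them:1, yet:1, to:1, quickly:1, not:1
Hapax (freq=1): not, quickly, return, rise, rope, them, to, village, yet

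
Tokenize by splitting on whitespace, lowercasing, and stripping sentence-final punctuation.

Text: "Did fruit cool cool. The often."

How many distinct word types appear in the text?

Distinct types: {cool, did, fruit, often, the}
V = 5

5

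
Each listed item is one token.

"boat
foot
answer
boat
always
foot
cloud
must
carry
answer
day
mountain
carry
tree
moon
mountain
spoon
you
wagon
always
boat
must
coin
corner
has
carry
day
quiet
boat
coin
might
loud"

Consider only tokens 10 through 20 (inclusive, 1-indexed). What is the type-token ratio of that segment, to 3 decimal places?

0.909

Segment tokens 10–20: answer, day, mountain, carry, tree, moon, mountain, spoon, you, wagon, always
Segment N = 11, segment V = 10.
TTR = 10 / 11 = 0.909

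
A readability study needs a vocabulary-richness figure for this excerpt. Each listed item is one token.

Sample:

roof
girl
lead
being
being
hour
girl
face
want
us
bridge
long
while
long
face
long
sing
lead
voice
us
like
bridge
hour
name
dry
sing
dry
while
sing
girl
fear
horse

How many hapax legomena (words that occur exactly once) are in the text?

Frequencies: girl:3, long:3, sing:3, lead:2, being:2, hour:2, face:2, us:2, bridge:2, while:2, dry:2, roof:1, want:1, voice:1, like:1, name:1, fear:1, horse:1
Hapax (freq=1): fear, horse, like, name, roof, voice, want

7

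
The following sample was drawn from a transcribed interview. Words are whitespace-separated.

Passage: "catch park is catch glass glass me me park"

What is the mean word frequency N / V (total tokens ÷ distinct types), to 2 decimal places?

N = 9 tokens, V = 5 types.
Mean frequency = N / V = 9 / 5 = 1.80

1.80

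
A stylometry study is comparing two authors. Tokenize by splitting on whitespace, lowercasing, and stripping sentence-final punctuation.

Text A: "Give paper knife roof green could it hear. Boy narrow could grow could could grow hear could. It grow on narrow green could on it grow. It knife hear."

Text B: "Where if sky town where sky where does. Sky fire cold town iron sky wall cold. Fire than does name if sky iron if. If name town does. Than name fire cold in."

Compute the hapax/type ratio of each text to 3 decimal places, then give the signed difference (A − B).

0.166

A: hapax=4, V=12, ratio=0.333
B: hapax=2, V=12, ratio=0.167
Difference = 0.333 − 0.167 = 0.166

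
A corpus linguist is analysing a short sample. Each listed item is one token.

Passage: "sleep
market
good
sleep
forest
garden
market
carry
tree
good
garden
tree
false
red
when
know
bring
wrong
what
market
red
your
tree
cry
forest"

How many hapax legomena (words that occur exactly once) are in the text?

Frequencies: market:3, tree:3, sleep:2, good:2, forest:2, garden:2, red:2, carry:1, false:1, when:1, know:1, bring:1, wrong:1, what:1, your:1, cry:1
Hapax (freq=1): bring, carry, cry, false, know, what, when, wrong, your

9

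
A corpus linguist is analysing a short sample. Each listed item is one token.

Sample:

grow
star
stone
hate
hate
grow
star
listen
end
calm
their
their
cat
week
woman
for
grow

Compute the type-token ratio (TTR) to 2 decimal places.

0.71

N = 17 tokens, V = 12 types.
TTR = V / N = 12 / 17 = 0.71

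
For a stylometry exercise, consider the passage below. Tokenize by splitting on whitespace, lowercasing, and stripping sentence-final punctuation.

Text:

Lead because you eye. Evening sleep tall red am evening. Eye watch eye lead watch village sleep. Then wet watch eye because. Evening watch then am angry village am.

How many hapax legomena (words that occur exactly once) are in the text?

5

Frequencies: eye:4, watch:4, evening:3, am:3, lead:2, because:2, sleep:2, village:2, then:2, you:1, tall:1, red:1, wet:1, angry:1
Hapax (freq=1): angry, red, tall, wet, you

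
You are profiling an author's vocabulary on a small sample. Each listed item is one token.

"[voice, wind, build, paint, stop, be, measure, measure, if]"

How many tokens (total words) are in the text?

9

Tokens: voice, wind, build, paint, stop, be, measure, measure, if
N = 9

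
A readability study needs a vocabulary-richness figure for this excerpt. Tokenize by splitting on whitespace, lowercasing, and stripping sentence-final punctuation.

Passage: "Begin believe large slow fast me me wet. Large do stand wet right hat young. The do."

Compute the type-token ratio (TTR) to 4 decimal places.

0.7647

N = 17 tokens, V = 13 types.
TTR = V / N = 13 / 17 = 0.7647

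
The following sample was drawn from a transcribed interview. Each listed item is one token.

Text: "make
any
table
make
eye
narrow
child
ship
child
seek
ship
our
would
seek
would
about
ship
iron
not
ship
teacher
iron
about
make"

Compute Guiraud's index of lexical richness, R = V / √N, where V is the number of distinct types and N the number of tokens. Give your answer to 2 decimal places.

2.86

N = 24, V = 14.
√N = 4.898979
R = 14 / 4.898979 = 2.86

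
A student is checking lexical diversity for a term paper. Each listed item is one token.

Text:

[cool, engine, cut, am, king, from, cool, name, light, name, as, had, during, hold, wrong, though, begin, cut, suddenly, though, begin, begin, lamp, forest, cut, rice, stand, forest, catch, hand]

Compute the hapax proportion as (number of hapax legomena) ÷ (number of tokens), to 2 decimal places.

Frequencies: cut:3, begin:3, cool:2, name:2, though:2, forest:2, engine:1, am:1, king:1, from:1, light:1, as:1, had:1, during:1, hold:1, wrong:1, suddenly:1, lamp:1, rice:1, stand:1, … (2 more, each freq 1)
Hapax count = 16; token count = 30.
Ratio = 16 / 30 = 0.53

0.53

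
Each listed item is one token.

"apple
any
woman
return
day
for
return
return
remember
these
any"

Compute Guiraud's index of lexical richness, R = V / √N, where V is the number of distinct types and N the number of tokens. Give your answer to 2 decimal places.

2.41

N = 11, V = 8.
√N = 3.316625
R = 8 / 3.316625 = 2.41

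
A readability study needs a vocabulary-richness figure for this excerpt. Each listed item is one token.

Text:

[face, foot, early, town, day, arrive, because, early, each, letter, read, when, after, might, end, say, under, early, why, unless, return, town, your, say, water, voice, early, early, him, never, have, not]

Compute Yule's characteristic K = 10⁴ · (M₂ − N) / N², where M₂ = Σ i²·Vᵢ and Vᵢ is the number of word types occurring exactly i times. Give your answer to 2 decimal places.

234.38

Frequencies: early:5, town:2, say:2, face:1, foot:1, day:1, arrive:1, because:1, each:1, letter:1, read:1, when:1, after:1, might:1, end:1, under:1, why:1, unless:1, return:1, your:1, … (6 more, each freq 1)
N = 32. Frequency spectrum: V_1=23, V_2=2, V_5=1
M₂ = 1²·23 + 2²·2 + 5²·1 = 56
K = 10000 × (56 − 32) / 32² = 234.38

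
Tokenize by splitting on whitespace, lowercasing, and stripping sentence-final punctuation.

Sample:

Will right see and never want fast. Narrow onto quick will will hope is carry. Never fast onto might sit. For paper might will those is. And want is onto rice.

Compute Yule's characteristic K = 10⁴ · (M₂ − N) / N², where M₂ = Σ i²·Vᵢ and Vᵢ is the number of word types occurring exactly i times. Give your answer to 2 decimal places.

353.80

Frequencies: will:4, onto:3, is:3, and:2, never:2, want:2, fast:2, might:2, right:1, see:1, narrow:1, quick:1, hope:1, carry:1, sit:1, for:1, paper:1, those:1, rice:1
N = 31. Frequency spectrum: V_1=11, V_2=5, V_3=2, V_4=1
M₂ = 1²·11 + 2²·5 + 3²·2 + 4²·1 = 65
K = 10000 × (65 − 31) / 31² = 353.80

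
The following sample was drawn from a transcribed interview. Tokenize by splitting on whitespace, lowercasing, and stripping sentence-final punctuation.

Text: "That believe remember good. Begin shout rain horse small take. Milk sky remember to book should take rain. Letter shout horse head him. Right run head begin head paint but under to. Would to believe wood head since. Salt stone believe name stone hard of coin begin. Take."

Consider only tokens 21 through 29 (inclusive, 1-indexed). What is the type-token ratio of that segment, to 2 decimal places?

0.78

Segment tokens 21–29: horse, head, him, right, run, head, begin, head, paint
Segment N = 9, segment V = 7.
TTR = 7 / 9 = 0.78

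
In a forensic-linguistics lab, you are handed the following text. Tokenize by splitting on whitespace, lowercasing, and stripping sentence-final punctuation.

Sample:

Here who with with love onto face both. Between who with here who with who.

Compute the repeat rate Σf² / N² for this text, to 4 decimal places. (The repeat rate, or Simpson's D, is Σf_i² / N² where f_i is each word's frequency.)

Frequencies: who:4, with:4, here:2, love:1, onto:1, face:1, both:1, between:1
Σf² = 41; N² = 225
Repeat rate = 41 / 225 = 0.1822

0.1822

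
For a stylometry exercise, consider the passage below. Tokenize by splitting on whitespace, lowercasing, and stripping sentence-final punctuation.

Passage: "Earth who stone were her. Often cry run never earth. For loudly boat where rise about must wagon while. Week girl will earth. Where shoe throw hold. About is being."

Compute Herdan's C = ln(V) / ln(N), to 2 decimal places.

0.96

N = 30, V = 26.
ln(V) = 3.258097, ln(N) = 3.401197
C = 3.258097 / 3.401197 = 0.96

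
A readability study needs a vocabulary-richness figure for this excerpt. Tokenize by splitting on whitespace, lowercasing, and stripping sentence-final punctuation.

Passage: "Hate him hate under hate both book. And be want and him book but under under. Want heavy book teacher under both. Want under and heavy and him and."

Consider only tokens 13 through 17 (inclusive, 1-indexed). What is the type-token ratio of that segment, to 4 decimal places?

0.8000

Segment tokens 13–17: book, but, under, under, want
Segment N = 5, segment V = 4.
TTR = 4 / 5 = 0.8000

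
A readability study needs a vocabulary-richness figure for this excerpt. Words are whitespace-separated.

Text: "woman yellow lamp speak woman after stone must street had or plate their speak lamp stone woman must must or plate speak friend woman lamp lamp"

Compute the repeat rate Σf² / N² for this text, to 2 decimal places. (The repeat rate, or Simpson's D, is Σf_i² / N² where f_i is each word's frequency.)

0.10

Frequencies: woman:4, lamp:4, speak:3, must:3, stone:2, or:2, plate:2, yellow:1, after:1, street:1, had:1, their:1, friend:1
Σf² = 68; N² = 676
Repeat rate = 68 / 676 = 0.10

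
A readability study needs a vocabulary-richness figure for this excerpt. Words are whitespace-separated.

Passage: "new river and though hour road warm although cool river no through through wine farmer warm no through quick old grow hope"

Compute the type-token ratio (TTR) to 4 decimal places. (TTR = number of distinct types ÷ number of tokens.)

0.7727

N = 22 tokens, V = 17 types.
TTR = V / N = 17 / 22 = 0.7727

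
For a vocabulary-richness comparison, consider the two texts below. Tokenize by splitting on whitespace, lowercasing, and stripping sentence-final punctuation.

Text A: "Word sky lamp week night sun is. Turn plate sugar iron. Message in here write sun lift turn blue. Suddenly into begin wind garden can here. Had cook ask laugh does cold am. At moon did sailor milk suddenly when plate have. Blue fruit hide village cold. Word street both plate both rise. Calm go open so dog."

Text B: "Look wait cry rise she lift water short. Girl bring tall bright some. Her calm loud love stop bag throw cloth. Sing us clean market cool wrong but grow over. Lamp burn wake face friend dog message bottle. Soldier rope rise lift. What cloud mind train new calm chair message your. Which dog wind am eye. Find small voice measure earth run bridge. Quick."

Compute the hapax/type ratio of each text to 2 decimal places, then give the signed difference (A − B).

A: hapax=39, V=48, ratio=0.81
B: hapax=54, V=59, ratio=0.92
Difference = 0.81 − 0.92 = -0.11

-0.11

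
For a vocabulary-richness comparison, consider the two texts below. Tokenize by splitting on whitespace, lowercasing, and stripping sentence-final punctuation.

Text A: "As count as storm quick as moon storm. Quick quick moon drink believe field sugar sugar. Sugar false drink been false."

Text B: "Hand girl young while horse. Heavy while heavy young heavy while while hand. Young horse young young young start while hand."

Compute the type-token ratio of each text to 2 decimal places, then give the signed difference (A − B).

0.19

TTR(A) = 11/21 = 0.52
TTR(B) = 7/21 = 0.33
Difference = 0.52 − 0.33 = 0.19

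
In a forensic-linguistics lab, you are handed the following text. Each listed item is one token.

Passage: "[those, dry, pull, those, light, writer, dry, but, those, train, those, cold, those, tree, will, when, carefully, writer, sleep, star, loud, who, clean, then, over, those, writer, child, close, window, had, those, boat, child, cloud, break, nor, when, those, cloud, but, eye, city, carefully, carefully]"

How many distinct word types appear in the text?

Distinct types: {boat, break, but, carefully, child, city, clean, close, cloud, cold, dry, eye, had, light, loud, nor, over, pull, sleep, star, then, those, train, tree, when, who, will, window, writer}
V = 29

29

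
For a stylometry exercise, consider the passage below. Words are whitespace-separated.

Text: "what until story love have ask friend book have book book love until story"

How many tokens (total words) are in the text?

14

Tokens: what, until, story, love, have, ask, friend, book, have, book, book, love, until, story
N = 14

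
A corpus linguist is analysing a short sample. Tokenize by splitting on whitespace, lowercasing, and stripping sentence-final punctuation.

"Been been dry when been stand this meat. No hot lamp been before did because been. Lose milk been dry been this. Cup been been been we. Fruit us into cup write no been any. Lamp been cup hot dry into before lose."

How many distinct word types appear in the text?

21

Distinct types: {any, because, been, before, cup, did, dry, fruit, hot, into, lamp, lose, meat, milk, no, stand, this, us, we, when, write}
V = 21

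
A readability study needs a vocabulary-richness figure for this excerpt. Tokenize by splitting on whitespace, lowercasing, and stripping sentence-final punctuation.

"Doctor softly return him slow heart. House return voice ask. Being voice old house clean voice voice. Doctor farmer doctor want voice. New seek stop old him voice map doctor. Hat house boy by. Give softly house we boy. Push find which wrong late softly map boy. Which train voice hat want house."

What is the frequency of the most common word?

7

Frequencies: voice:7, house:5, doctor:4, softly:3, boy:3, return:2, him:2, old:2, want:2, map:2, hat:2, which:2, slow:1, heart:1, ask:1, being:1, clean:1, farmer:1, new:1, seek:1, … (9 more, each freq 1)
Most common: 'voice' with frequency 7.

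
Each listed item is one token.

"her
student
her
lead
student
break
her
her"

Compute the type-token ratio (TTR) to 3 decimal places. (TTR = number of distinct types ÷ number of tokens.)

N = 8 tokens, V = 4 types.
TTR = V / N = 4 / 8 = 0.500

0.500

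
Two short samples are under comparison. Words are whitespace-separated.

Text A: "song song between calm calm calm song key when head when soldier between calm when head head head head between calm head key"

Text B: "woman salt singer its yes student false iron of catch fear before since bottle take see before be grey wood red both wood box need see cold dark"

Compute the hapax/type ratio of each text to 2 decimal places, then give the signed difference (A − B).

A: hapax=1, V=7, ratio=0.14
B: hapax=22, V=25, ratio=0.88
Difference = 0.14 − 0.88 = -0.74

-0.74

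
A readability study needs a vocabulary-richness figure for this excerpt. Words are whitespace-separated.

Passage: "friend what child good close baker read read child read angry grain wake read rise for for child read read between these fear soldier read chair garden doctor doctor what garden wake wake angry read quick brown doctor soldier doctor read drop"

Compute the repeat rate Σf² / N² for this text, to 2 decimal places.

0.08

Frequencies: read:9, doctor:4, child:3, wake:3, what:2, angry:2, for:2, soldier:2, garden:2, friend:1, good:1, close:1, baker:1, grain:1, rise:1, between:1, these:1, fear:1, chair:1, quick:1, … (2 more, each freq 1)
Σf² = 148; N² = 1764
Repeat rate = 148 / 1764 = 0.08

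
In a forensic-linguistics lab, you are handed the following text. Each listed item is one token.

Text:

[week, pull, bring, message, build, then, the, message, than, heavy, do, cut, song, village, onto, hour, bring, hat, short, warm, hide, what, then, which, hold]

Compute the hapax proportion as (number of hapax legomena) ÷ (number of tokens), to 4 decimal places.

Frequencies: bring:2, message:2, then:2, week:1, pull:1, build:1, the:1, than:1, heavy:1, do:1, cut:1, song:1, village:1, onto:1, hour:1, hat:1, short:1, warm:1, hide:1, what:1, … (2 more, each freq 1)
Hapax count = 19; token count = 25.
Ratio = 19 / 25 = 0.7600

0.7600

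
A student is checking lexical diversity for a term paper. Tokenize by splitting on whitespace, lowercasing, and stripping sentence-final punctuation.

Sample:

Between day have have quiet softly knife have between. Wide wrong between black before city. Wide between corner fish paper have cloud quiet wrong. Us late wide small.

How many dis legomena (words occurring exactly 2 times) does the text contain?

Frequencies: between:4, have:4, wide:3, quiet:2, wrong:2, day:1, softly:1, knife:1, black:1, before:1, city:1, corner:1, fish:1, paper:1, cloud:1, us:1, late:1, small:1
Words with frequency 2: quiet, wrong

2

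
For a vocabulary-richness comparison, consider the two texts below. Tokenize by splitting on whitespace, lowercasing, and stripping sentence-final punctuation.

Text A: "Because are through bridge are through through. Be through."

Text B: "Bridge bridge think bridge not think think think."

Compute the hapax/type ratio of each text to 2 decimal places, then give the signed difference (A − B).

A: hapax=3, V=5, ratio=0.60
B: hapax=1, V=3, ratio=0.33
Difference = 0.60 − 0.33 = 0.27

0.27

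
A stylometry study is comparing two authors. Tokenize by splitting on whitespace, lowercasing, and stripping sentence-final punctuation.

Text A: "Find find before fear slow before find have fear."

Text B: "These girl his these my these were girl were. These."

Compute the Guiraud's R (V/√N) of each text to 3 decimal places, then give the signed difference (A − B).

A: V=5, N=9, R=1.667
B: V=5, N=10, R=1.581
Difference = 1.667 − 1.581 = 0.086

0.086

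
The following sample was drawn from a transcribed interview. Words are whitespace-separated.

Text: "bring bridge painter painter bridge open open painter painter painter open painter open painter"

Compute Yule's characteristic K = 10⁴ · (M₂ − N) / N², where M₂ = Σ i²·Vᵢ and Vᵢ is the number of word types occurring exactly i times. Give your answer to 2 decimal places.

2857.14

Frequencies: painter:7, open:4, bridge:2, bring:1
N = 14. Frequency spectrum: V_1=1, V_2=1, V_4=1, V_7=1
M₂ = 1²·1 + 2²·1 + 4²·1 + 7²·1 = 70
K = 10000 × (70 − 14) / 14² = 2857.14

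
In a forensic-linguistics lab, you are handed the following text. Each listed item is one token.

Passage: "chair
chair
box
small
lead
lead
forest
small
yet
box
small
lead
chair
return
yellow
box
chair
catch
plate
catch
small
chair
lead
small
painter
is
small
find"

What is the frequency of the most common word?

Frequencies: small:6, chair:5, lead:4, box:3, catch:2, forest:1, yet:1, return:1, yellow:1, plate:1, painter:1, is:1, find:1
Most common: 'small' with frequency 6.

6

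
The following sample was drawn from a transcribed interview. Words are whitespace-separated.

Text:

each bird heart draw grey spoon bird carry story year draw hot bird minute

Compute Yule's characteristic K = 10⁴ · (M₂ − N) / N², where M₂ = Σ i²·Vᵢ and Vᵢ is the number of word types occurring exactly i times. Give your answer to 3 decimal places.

Frequencies: bird:3, draw:2, each:1, heart:1, grey:1, spoon:1, carry:1, story:1, year:1, hot:1, minute:1
N = 14. Frequency spectrum: V_1=9, V_2=1, V_3=1
M₂ = 1²·9 + 2²·1 + 3²·1 = 22
K = 10000 × (22 − 14) / 14² = 408.163

408.163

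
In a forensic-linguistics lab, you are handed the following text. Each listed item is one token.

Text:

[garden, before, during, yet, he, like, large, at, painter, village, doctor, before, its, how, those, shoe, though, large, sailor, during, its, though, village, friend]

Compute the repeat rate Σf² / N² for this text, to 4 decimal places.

0.0625

Frequencies: before:2, during:2, large:2, village:2, its:2, though:2, garden:1, yet:1, he:1, like:1, at:1, painter:1, doctor:1, how:1, those:1, shoe:1, sailor:1, friend:1
Σf² = 36; N² = 576
Repeat rate = 36 / 576 = 0.0625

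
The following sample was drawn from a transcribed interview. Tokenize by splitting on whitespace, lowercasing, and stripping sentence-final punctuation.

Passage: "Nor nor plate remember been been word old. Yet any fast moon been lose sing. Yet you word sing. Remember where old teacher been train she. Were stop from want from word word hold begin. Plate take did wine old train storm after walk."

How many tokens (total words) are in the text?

44

Tokens: nor, nor, plate, remember, been, been, word, old, yet, any, fast, moon, been, lose, sing, yet, you, word, sing, remember, where, old, teacher, been, train, she, were, stop, from, want, from, word, word, hold, begin, plate, take, did, wine, old, train, storm, after, walk
N = 44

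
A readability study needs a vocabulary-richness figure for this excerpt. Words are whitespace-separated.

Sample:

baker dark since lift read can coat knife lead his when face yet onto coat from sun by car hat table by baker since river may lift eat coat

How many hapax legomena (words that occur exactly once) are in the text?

Frequencies: coat:3, baker:2, since:2, lift:2, by:2, dark:1, read:1, can:1, knife:1, lead:1, his:1, when:1, face:1, yet:1, onto:1, from:1, sun:1, car:1, hat:1, table:1, … (3 more, each freq 1)
Hapax (freq=1): can, car, dark, eat, face, from, hat, his, knife, lead, may, onto, read, river, sun, table, when, yet

18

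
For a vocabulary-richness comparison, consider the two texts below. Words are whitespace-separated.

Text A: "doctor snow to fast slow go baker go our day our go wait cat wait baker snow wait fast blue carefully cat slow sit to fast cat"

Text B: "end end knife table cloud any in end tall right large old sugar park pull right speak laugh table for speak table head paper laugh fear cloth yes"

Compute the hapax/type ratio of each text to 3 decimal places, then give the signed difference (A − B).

A: hapax=5, V=14, ratio=0.357
B: hapax=16, V=21, ratio=0.762
Difference = 0.357 − 0.762 = -0.405

-0.405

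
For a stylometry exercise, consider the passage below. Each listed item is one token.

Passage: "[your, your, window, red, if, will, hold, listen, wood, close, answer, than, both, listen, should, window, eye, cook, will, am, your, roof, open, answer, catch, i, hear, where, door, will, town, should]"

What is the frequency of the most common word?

Frequencies: your:3, will:3, window:2, listen:2, answer:2, should:2, red:1, if:1, hold:1, wood:1, close:1, than:1, both:1, eye:1, cook:1, am:1, roof:1, open:1, catch:1, i:1, … (4 more, each freq 1)
Most common: 'your' with frequency 3.

3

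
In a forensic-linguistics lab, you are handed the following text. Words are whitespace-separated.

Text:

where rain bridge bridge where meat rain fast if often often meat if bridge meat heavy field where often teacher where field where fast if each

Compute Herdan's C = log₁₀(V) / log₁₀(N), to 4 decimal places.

0.7360

N = 26, V = 11.
log₁₀(V) = 1.041393, log₁₀(N) = 1.414973
C = 1.041393 / 1.414973 = 0.7360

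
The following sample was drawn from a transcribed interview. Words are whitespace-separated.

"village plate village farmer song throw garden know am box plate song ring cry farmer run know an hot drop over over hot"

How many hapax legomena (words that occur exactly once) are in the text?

9

Frequencies: village:2, plate:2, farmer:2, song:2, know:2, hot:2, over:2, throw:1, garden:1, am:1, box:1, ring:1, cry:1, run:1, an:1, drop:1
Hapax (freq=1): am, an, box, cry, drop, garden, ring, run, throw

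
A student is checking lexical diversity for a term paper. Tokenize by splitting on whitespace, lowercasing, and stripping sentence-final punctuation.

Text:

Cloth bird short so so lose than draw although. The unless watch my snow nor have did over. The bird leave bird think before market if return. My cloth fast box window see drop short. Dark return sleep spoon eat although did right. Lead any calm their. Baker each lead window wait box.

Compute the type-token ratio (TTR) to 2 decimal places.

N = 53 tokens, V = 40 types.
TTR = V / N = 40 / 53 = 0.75

0.75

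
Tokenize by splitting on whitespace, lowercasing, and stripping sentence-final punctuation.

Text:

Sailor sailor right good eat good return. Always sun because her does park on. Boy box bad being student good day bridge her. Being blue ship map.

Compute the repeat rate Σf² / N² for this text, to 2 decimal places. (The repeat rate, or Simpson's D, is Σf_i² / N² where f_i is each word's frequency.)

0.05

Frequencies: good:3, sailor:2, her:2, being:2, right:1, eat:1, return:1, always:1, sun:1, because:1, does:1, park:1, on:1, boy:1, box:1, bad:1, student:1, day:1, bridge:1, blue:1, … (2 more, each freq 1)
Σf² = 39; N² = 729
Repeat rate = 39 / 729 = 0.05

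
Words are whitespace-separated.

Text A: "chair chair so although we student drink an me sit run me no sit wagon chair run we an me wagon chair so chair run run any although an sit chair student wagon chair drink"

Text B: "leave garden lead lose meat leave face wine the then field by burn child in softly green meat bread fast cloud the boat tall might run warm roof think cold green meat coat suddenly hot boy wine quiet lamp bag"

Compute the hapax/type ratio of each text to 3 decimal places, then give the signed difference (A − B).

-0.699

A: hapax=2, V=13, ratio=0.154
B: hapax=29, V=34, ratio=0.853
Difference = 0.154 − 0.853 = -0.699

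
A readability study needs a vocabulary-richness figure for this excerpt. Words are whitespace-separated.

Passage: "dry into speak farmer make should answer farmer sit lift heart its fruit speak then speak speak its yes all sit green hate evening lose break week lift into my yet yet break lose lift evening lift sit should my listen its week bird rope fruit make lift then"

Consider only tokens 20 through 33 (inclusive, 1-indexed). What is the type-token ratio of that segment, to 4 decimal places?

0.8571

Segment tokens 20–33: all, sit, green, hate, evening, lose, break, week, lift, into, my, yet, yet, break
Segment N = 14, segment V = 12.
TTR = 12 / 14 = 0.8571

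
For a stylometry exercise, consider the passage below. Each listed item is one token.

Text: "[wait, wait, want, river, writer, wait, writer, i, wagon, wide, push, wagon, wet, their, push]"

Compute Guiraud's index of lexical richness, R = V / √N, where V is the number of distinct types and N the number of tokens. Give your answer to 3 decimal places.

N = 15, V = 10.
√N = 3.872983
R = 10 / 3.872983 = 2.582

2.582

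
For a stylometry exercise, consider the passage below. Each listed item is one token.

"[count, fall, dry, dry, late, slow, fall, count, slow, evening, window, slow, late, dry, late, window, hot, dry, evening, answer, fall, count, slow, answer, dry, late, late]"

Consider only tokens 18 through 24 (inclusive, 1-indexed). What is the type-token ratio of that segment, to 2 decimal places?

Segment tokens 18–24: dry, evening, answer, fall, count, slow, answer
Segment N = 7, segment V = 6.
TTR = 6 / 7 = 0.86

0.86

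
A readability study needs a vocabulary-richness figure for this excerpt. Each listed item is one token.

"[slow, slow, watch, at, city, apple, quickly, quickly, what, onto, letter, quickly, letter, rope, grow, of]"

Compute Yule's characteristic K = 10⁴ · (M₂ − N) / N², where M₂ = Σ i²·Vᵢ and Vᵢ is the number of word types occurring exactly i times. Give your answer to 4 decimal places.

390.6250

Frequencies: quickly:3, slow:2, letter:2, watch:1, at:1, city:1, apple:1, what:1, onto:1, rope:1, grow:1, of:1
N = 16. Frequency spectrum: V_1=9, V_2=2, V_3=1
M₂ = 1²·9 + 2²·2 + 3²·1 = 26
K = 10000 × (26 − 16) / 16² = 390.6250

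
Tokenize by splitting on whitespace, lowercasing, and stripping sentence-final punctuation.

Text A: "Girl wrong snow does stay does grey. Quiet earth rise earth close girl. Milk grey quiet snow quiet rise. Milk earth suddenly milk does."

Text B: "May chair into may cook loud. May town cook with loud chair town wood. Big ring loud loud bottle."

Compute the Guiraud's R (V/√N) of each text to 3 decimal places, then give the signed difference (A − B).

-0.075

A: V=12, N=24, R=2.449
B: V=11, N=19, R=2.524
Difference = 2.449 − 2.524 = -0.075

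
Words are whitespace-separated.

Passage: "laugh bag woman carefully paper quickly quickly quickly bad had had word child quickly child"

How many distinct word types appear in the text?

10

Distinct types: {bad, bag, carefully, child, had, laugh, paper, quickly, woman, word}
V = 10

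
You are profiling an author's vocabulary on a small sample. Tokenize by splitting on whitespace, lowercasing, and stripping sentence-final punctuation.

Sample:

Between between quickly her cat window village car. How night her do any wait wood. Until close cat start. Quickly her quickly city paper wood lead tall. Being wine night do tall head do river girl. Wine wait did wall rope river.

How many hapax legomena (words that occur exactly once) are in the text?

17

Frequencies: quickly:3, her:3, do:3, between:2, cat:2, night:2, wait:2, wood:2, tall:2, wine:2, river:2, window:1, village:1, car:1, how:1, any:1, until:1, close:1, start:1, city:1, … (8 more, each freq 1)
Hapax (freq=1): any, being, car, city, close, did, girl, head, how, lead, paper, rope, start, until, village, wall, window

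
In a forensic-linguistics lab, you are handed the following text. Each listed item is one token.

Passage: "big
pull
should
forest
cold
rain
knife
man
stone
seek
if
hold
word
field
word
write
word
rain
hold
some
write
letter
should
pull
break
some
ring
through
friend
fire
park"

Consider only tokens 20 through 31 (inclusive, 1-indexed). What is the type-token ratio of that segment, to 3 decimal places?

0.917

Segment tokens 20–31: some, write, letter, should, pull, break, some, ring, through, friend, fire, park
Segment N = 12, segment V = 11.
TTR = 11 / 12 = 0.917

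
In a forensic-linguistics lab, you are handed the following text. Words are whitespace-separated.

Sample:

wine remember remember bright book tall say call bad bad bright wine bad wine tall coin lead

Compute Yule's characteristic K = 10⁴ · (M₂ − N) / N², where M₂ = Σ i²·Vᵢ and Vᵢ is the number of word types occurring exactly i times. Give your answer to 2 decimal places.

622.84

Frequencies: wine:3, bad:3, remember:2, bright:2, tall:2, book:1, say:1, call:1, coin:1, lead:1
N = 17. Frequency spectrum: V_1=5, V_2=3, V_3=2
M₂ = 1²·5 + 2²·3 + 3²·2 = 35
K = 10000 × (35 − 17) / 17² = 622.84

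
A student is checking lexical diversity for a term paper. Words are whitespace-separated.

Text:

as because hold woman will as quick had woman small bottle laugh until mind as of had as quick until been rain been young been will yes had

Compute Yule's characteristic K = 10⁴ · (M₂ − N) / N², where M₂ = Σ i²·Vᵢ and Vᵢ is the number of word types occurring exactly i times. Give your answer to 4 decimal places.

408.1633

Frequencies: as:4, had:3, been:3, woman:2, will:2, quick:2, until:2, because:1, hold:1, small:1, bottle:1, laugh:1, mind:1, of:1, rain:1, young:1, yes:1
N = 28. Frequency spectrum: V_1=10, V_2=4, V_3=2, V_4=1
M₂ = 1²·10 + 2²·4 + 3²·2 + 4²·1 = 60
K = 10000 × (60 − 28) / 28² = 408.1633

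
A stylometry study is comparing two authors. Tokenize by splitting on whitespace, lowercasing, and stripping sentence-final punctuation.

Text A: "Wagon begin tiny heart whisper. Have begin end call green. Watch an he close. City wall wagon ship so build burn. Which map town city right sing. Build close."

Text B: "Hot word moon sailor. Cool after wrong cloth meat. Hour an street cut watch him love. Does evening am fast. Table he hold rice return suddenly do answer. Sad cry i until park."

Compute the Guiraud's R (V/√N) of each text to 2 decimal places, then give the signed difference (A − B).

-1.28

A: V=24, N=29, R=4.46
B: V=33, N=33, R=5.74
Difference = 4.46 − 5.74 = -1.28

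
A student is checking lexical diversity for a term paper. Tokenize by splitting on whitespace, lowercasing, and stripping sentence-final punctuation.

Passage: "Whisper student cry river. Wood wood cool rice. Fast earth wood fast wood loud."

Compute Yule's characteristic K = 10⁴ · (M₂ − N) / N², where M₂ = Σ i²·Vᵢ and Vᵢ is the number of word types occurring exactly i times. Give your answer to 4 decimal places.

Frequencies: wood:4, fast:2, whisper:1, student:1, cry:1, river:1, cool:1, rice:1, earth:1, loud:1
N = 14. Frequency spectrum: V_1=8, V_2=1, V_4=1
M₂ = 1²·8 + 2²·1 + 4²·1 = 28
K = 10000 × (28 − 14) / 14² = 714.2857

714.2857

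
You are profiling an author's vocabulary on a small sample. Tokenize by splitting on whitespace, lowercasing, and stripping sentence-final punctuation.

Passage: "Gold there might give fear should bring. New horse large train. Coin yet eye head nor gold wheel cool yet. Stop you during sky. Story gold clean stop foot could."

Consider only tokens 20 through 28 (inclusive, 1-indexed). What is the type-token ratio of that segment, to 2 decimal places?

Segment tokens 20–28: yet, stop, you, during, sky, story, gold, clean, stop
Segment N = 9, segment V = 8.
TTR = 8 / 9 = 0.89

0.89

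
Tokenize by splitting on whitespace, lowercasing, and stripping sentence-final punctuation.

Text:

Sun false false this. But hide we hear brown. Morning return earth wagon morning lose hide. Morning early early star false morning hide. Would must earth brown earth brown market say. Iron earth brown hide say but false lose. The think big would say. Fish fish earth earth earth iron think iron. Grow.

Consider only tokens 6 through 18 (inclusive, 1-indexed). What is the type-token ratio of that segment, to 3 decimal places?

0.769

Segment tokens 6–18: hide, we, hear, brown, morning, return, earth, wagon, morning, lose, hide, morning, early
Segment N = 13, segment V = 10.
TTR = 10 / 13 = 0.769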